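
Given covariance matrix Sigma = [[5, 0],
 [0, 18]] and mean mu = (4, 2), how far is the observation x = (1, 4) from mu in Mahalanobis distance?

Step 1 — centre the observation: (x - mu) = (-3, 2).

Step 2 — invert Sigma. det(Sigma) = 5·18 - (0)² = 90.
  Sigma^{-1} = (1/det) · [[d, -b], [-b, a]] = [[0.2, 0],
 [0, 0.0556]].

Step 3 — form the quadratic (x - mu)^T · Sigma^{-1} · (x - mu):
  Sigma^{-1} · (x - mu) = (-0.6, 0.1111).
  (x - mu)^T · [Sigma^{-1} · (x - mu)] = (-3)·(-0.6) + (2)·(0.1111) = 2.0222.

Step 4 — take square root: d = √(2.0222) ≈ 1.422.

d(x, mu) = √(2.0222) ≈ 1.422


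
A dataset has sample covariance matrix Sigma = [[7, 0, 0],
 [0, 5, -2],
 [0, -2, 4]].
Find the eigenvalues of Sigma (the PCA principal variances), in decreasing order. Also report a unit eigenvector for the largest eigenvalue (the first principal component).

Step 1 — characteristic polynomial p(λ) = det(λI - Sigma) = λ³ - tr·λ² + c_1·λ - det, where tr = trace, c_1 = sum of the principal 2×2 minors, det = det(Sigma):
  tr = 7 + 5 + 4 = 16,
  c_1 = (7·5 - (0)²) + (7·4 - (0)²) + (5·4 - (-2)²) = 35 + 28 + 16 = 79,
  det = 7·(5·4 - (-2)²) - (0)·((0)·4 - (-2)·(0)) + (0)·((0)·(-2) - 5·(0)) = 7·(16) - (0)·(0) + (0)·(0) = 112.
  So p(λ) = λ³ - 16λ² + 79λ - 112.
Step 2 — look for an integer root (rational root theorem: any rational root is an integer divisor of 112). Testing λ = 7:
  p(7) = 343 - 784 + 553 - 112 = 0  ✓
  Dividing out (λ - 7): p(λ) = (λ - 7)(λ² - 9λ + 16).
Step 3 — remaining eigenvalues from the quadratic λ² - 9λ + 16 = 0:
  Δ = 9² - 4·16 = 81 - 64 = 17,  λ = (9 ± √17)/2 = (9 ± 4.1231)/2 ≈ 6.5616 or 2.4384.
  Sorted: λ_1 = 7,  λ_2 = 6.5616,  λ_3 = 2.4384  (check: sum = 16 = tr ✓).

Step 4 — unit eigenvector for λ_1 = 7: v spans the null space of (Sigma - λ_1 I), whose rows are
  r_1 = (0, 0, 0),  r_2 = (0, -2, -2),  r_3 = (0, -2, -3).
  v is orthogonal to every row, so take v ∝ r_2 × r_3 = ((-2)·(-3) - (-2)·(-2), (-2)·(0) - (0)·(-3), (0)·(-2) - (-2)·(0)) = (2, 0, 0).
  Rescale (divide by 2): u = (1, 0, 0).
  ||u|| = √((1)² + (0)² + (0)²) = √(1) = 1,  v_1 = u/||u|| ≈ (1, 0, 0) (||v_1|| = 1).

λ_1 = 7,  λ_2 = 6.5616,  λ_3 = 2.4384;  v_1 ≈ (1, 0, 0)


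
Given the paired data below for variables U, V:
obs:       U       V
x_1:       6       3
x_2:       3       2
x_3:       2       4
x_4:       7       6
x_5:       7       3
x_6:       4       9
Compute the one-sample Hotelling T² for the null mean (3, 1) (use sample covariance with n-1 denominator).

Step 1 — sample mean vector:
  mean(U) = (6 + 3 + 2 + 7 + 7 + 4) / 6 = 29/6 = 4.8333
  mean(V) = (3 + 2 + 4 + 6 + 3 + 9) / 6 = 27/6 = 4.5
  x̄ = (4.8333, 4.5),  deviation x̄ - mu_0 = (4.8333, 4.5) - (3, 1) = (1.8333, 3.5).

Step 2 — sample covariance matrix, S[i,j] = (1/(n-1)) · Σ_k (x_{k,i} - mean_i) · (x_{k,j} - mean_j), divisor n-1 = 5:
  S[U,U] = ((1.1667)·(1.1667) + (-1.8333)·(-1.8333) + (-2.8333)·(-2.8333) + (2.1667)·(2.1667) + (2.1667)·(2.1667) + (-0.8333)·(-0.8333)) / 5 = 22.8333/5 = 4.5667
  S[U,V] = ((1.1667)·(-1.5) + (-1.8333)·(-2.5) + (-2.8333)·(-0.5) + (2.1667)·(1.5) + (2.1667)·(-1.5) + (-0.8333)·(4.5)) / 5 = 0.5/5 = 0.1
  S[V,V] = ((-1.5)·(-1.5) + (-2.5)·(-2.5) + (-0.5)·(-0.5) + (1.5)·(1.5) + (-1.5)·(-1.5) + (4.5)·(4.5)) / 5 = 33.5/5 = 6.7
  S = [[4.5667, 0.1],
 [0.1, 6.7]].

Step 3 — invert S. det(S) = 4.5667·6.7 - (0.1)² = 30.5867.
  S^{-1} = (1/det) · [[d, -b], [-b, a]] = [[0.219, -0.0033],
 [-0.0033, 0.1493]].

Step 4 — quadratic form (x̄ - mu_0)^T · S^{-1} · (x̄ - mu_0):
  S^{-1} · (x̄ - mu_0) = (0.3901, 0.5166),
  (x̄ - mu_0)^T · [...] = (1.8333)·(0.3901) + (3.5)·(0.5166) = 2.5232.

Step 5 — scale by n: T² = 6 · 2.5232 = 15.1395.

T² ≈ 15.1395


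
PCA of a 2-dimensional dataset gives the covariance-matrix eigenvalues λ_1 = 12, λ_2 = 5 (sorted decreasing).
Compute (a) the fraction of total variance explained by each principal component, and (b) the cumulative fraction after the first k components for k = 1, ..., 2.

Step 1 — total variance = trace(Sigma) = Σ λ_i = 12 + 5 = 17.

Step 2 — fraction explained by component i = λ_i / Σ λ:
  PC1: 12/17 = 0.7059
  PC2: 5/17 = 0.2941

Step 3 — cumulative fraction after k components = (λ_1 + ... + λ_k) / Σ λ:
  k = 1: 12/17 = 0.7059
  k = 2: (12 + 5)/17 = 17/17 = 1

Summary (fraction, with percent):

explained: PC1 0.7059 (70.59%), PC2 0.2941 (29.41%);  cumulative: 0.7059, 1


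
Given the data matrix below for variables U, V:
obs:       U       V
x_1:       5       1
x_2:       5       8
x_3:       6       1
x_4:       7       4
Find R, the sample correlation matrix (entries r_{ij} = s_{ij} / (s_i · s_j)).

Step 1 — column means:
  mean(U) = (5 + 5 + 6 + 7) / 4 = 23/4 = 5.75
  mean(V) = (1 + 8 + 1 + 4) / 4 = 14/4 = 3.5

Step 2 — sample variances and covariances s[i,j] = (1/(n-1)) · Σ_k (x_{k,i} - mean_i) · (x_{k,j} - mean_j), with n-1 = 3:
  s[U,U] = ((-0.75)·(-0.75) + (-0.75)·(-0.75) + (0.25)·(0.25) + (1.25)·(1.25)) / 3 = 2.75/3 = 0.9167
  s[U,V] = ((-0.75)·(-2.5) + (-0.75)·(4.5) + (0.25)·(-2.5) + (1.25)·(0.5)) / 3 = -1.5/3 = -0.5
  s[V,V] = ((-2.5)·(-2.5) + (4.5)·(4.5) + (-2.5)·(-2.5) + (0.5)·(0.5)) / 3 = 33/3 = 11
  Sample standard deviations s_i = √(s[i,i]):
  s(U) = √(0.9167) = 0.9574
  s(V) = √(11) = 3.3166

Step 3 — r_{ij} = s_{ij} / (s_i · s_j):
  r[U,U] = 1 (diagonal).
  r[U,V] = -0.5 / (0.9574 · 3.3166) = -0.5 / 3.1754 = -0.1575
  r[V,V] = 1 (diagonal).

R is symmetric with unit diagonal. Assembling:

R = [[1, -0.1575],
 [-0.1575, 1]]


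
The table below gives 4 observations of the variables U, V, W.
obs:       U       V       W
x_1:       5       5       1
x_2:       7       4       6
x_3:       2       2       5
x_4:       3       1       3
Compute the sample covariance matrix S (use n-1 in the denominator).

Step 1 — column means:
  mean(U) = (5 + 7 + 2 + 3) / 4 = 17/4 = 4.25
  mean(V) = (5 + 4 + 2 + 1) / 4 = 12/4 = 3
  mean(W) = (1 + 6 + 5 + 3) / 4 = 15/4 = 3.75

Step 2 — sample covariance S[i,j] = (1/(n-1)) · Σ_k (x_{k,i} - mean_i) · (x_{k,j} - mean_j), with n-1 = 3.
  S[U,U] = ((0.75)·(0.75) + (2.75)·(2.75) + (-2.25)·(-2.25) + (-1.25)·(-1.25)) / 3 = 14.75/3 = 4.9167
  S[U,V] = ((0.75)·(2) + (2.75)·(1) + (-2.25)·(-1) + (-1.25)·(-2)) / 3 = 9/3 = 3
  S[U,W] = ((0.75)·(-2.75) + (2.75)·(2.25) + (-2.25)·(1.25) + (-1.25)·(-0.75)) / 3 = 2.25/3 = 0.75
  S[V,V] = ((2)·(2) + (1)·(1) + (-1)·(-1) + (-2)·(-2)) / 3 = 10/3 = 3.3333
  S[V,W] = ((2)·(-2.75) + (1)·(2.25) + (-1)·(1.25) + (-2)·(-0.75)) / 3 = -3/3 = -1
  S[W,W] = ((-2.75)·(-2.75) + (2.25)·(2.25) + (1.25)·(1.25) + (-0.75)·(-0.75)) / 3 = 14.75/3 = 4.9167

S is symmetric (S[j,i] = S[i,j]). Assembling:

S = [[4.9167, 3, 0.75],
 [3, 3.3333, -1],
 [0.75, -1, 4.9167]]


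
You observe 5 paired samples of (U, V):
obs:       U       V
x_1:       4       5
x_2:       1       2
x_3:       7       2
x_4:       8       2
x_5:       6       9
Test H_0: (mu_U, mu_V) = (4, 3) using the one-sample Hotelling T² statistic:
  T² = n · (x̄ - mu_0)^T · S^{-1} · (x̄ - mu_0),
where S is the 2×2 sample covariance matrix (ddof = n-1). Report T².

Step 1 — sample mean vector:
  mean(U) = (4 + 1 + 7 + 8 + 6) / 5 = 26/5 = 5.2
  mean(V) = (5 + 2 + 2 + 2 + 9) / 5 = 20/5 = 4
  x̄ = (5.2, 4),  deviation x̄ - mu_0 = (5.2, 4) - (4, 3) = (1.2, 1).

Step 2 — sample covariance matrix, S[i,j] = (1/(n-1)) · Σ_k (x_{k,i} - mean_i) · (x_{k,j} - mean_j), divisor n-1 = 4:
  S[U,U] = ((-1.2)·(-1.2) + (-4.2)·(-4.2) + (1.8)·(1.8) + (2.8)·(2.8) + (0.8)·(0.8)) / 4 = 30.8/4 = 7.7
  S[U,V] = ((-1.2)·(1) + (-4.2)·(-2) + (1.8)·(-2) + (2.8)·(-2) + (0.8)·(5)) / 4 = 2/4 = 0.5
  S[V,V] = ((1)·(1) + (-2)·(-2) + (-2)·(-2) + (-2)·(-2) + (5)·(5)) / 4 = 38/4 = 9.5
  S = [[7.7, 0.5],
 [0.5, 9.5]].

Step 3 — invert S. det(S) = 7.7·9.5 - (0.5)² = 72.9.
  S^{-1} = (1/det) · [[d, -b], [-b, a]] = [[0.1303, -0.0069],
 [-0.0069, 0.1056]].

Step 4 — quadratic form (x̄ - mu_0)^T · S^{-1} · (x̄ - mu_0):
  S^{-1} · (x̄ - mu_0) = (0.1495, 0.0974),
  (x̄ - mu_0)^T · [...] = (1.2)·(0.1495) + (1)·(0.0974) = 0.2768.

Step 5 — scale by n: T² = 5 · 0.2768 = 1.3841.

T² ≈ 1.3841


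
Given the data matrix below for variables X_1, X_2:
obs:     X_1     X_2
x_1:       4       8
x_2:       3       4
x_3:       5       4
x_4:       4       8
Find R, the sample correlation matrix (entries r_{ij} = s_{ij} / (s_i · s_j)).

Step 1 — column means:
  mean(X_1) = (4 + 3 + 5 + 4) / 4 = 16/4 = 4
  mean(X_2) = (8 + 4 + 4 + 8) / 4 = 24/4 = 6

Step 2 — sample variances and covariances s[i,j] = (1/(n-1)) · Σ_k (x_{k,i} - mean_i) · (x_{k,j} - mean_j), with n-1 = 3:
  s[X_1,X_1] = ((0)·(0) + (-1)·(-1) + (1)·(1) + (0)·(0)) / 3 = 2/3 = 0.6667
  s[X_1,X_2] = ((0)·(2) + (-1)·(-2) + (1)·(-2) + (0)·(2)) / 3 = 0/3 = 0
  s[X_2,X_2] = ((2)·(2) + (-2)·(-2) + (-2)·(-2) + (2)·(2)) / 3 = 16/3 = 5.3333
  Sample standard deviations s_i = √(s[i,i]):
  s(X_1) = √(0.6667) = 0.8165
  s(X_2) = √(5.3333) = 2.3094

Step 3 — r_{ij} = s_{ij} / (s_i · s_j):
  r[X_1,X_1] = 1 (diagonal).
  r[X_1,X_2] = 0 / (0.8165 · 2.3094) = 0 / 1.8856 = 0
  r[X_2,X_2] = 1 (diagonal).

R is symmetric with unit diagonal. Assembling:

R = [[1, 0],
 [0, 1]]


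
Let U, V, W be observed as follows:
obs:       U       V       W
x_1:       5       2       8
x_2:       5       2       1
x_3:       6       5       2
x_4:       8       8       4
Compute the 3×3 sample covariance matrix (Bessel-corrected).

Step 1 — column means:
  mean(U) = (5 + 5 + 6 + 8) / 4 = 24/4 = 6
  mean(V) = (2 + 2 + 5 + 8) / 4 = 17/4 = 4.25
  mean(W) = (8 + 1 + 2 + 4) / 4 = 15/4 = 3.75

Step 2 — sample covariance S[i,j] = (1/(n-1)) · Σ_k (x_{k,i} - mean_i) · (x_{k,j} - mean_j), with n-1 = 3.
  S[U,U] = ((-1)·(-1) + (-1)·(-1) + (0)·(0) + (2)·(2)) / 3 = 6/3 = 2
  S[U,V] = ((-1)·(-2.25) + (-1)·(-2.25) + (0)·(0.75) + (2)·(3.75)) / 3 = 12/3 = 4
  S[U,W] = ((-1)·(4.25) + (-1)·(-2.75) + (0)·(-1.75) + (2)·(0.25)) / 3 = -1/3 = -0.3333
  S[V,V] = ((-2.25)·(-2.25) + (-2.25)·(-2.25) + (0.75)·(0.75) + (3.75)·(3.75)) / 3 = 24.75/3 = 8.25
  S[V,W] = ((-2.25)·(4.25) + (-2.25)·(-2.75) + (0.75)·(-1.75) + (3.75)·(0.25)) / 3 = -3.75/3 = -1.25
  S[W,W] = ((4.25)·(4.25) + (-2.75)·(-2.75) + (-1.75)·(-1.75) + (0.25)·(0.25)) / 3 = 28.75/3 = 9.5833

S is symmetric (S[j,i] = S[i,j]). Assembling:

S = [[2, 4, -0.3333],
 [4, 8.25, -1.25],
 [-0.3333, -1.25, 9.5833]]


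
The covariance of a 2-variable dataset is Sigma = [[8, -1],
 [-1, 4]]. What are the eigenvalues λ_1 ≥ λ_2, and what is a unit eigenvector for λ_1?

Step 1 — characteristic polynomial of 2×2 Sigma:
  det(Sigma - λI) = λ² - trace · λ + det = 0.
  trace = 8 + 4 = 12, det = 8·4 - (-1)² = 31.
Step 2 — discriminant:
  Δ = trace² - 4·det = 144 - 124 = 20.
Step 3 — eigenvalues:
  λ = (trace ± √Δ)/2 = (12 ± 4.4721)/2,
  λ_1 = 8.2361,  λ_2 = 3.7639.

Step 4 — unit eigenvector for λ_1: solve (Sigma - λ_1 I)v = 0. First row:
  (8 - 8.2361)·v_x + (-1)·v_y = 0, i.e. (-0.2361)·v_x + (-1)·v_y = 0,
  so v ∝ (b, λ_1 - a) = (-1, 0.2361); multiply by -1 so the first entry is positive: u = (1, -0.2361).
  ||u|| = √((1)² + (-0.2361)²) = √(1.0557) ≈ 1.0275,
  v_1 = u/||u|| ≈ (0.9732, -0.2298) (||v_1|| = 1).

λ_1 = 8.2361,  λ_2 = 3.7639;  v_1 ≈ (0.9732, -0.2298)


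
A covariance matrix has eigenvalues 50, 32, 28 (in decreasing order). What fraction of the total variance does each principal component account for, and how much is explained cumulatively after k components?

Step 1 — total variance = trace(Sigma) = Σ λ_i = 50 + 32 + 28 = 110.

Step 2 — fraction explained by component i = λ_i / Σ λ:
  PC1: 50/110 = 0.4545
  PC2: 32/110 = 0.2909
  PC3: 28/110 = 0.2545

Step 3 — cumulative fraction after k components = (λ_1 + ... + λ_k) / Σ λ:
  k = 1: 50/110 = 0.4545
  k = 2: (50 + 32)/110 = 82/110 = 0.7455
  k = 3: (50 + 32 + 28)/110 = 110/110 = 1

Summary (fraction, with percent):

explained: PC1 0.4545 (45.45%), PC2 0.2909 (29.09%), PC3 0.2545 (25.45%);  cumulative: 0.4545, 0.7455, 1


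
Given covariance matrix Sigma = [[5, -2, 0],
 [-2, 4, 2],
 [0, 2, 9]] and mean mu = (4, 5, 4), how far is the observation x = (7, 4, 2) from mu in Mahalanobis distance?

Step 1 — centre the observation: (x - mu) = (3, -1, -2).

Step 2 — invert Sigma (cofactor / det for 3×3, or solve directly):
  Sigma^{-1} = [[0.2581, 0.1452, -0.0323],
 [0.1452, 0.3629, -0.0806],
 [-0.0323, -0.0806, 0.129]].

Step 3 — form the quadratic (x - mu)^T · Sigma^{-1} · (x - mu):
  Sigma^{-1} · (x - mu) = (0.6935, 0.2339, -0.2742).
  (x - mu)^T · [Sigma^{-1} · (x - mu)] = (3)·(0.6935) + (-1)·(0.2339) + (-2)·(-0.2742) = 2.3952.

Step 4 — take square root: d = √(2.3952) ≈ 1.5476.

d(x, mu) = √(2.3952) ≈ 1.5476


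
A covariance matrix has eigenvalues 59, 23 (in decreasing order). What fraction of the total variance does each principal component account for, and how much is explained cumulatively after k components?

Step 1 — total variance = trace(Sigma) = Σ λ_i = 59 + 23 = 82.

Step 2 — fraction explained by component i = λ_i / Σ λ:
  PC1: 59/82 = 0.7195
  PC2: 23/82 = 0.2805

Step 3 — cumulative fraction after k components = (λ_1 + ... + λ_k) / Σ λ:
  k = 1: 59/82 = 0.7195
  k = 2: (59 + 23)/82 = 82/82 = 1

Summary (fraction, with percent):

explained: PC1 0.7195 (71.95%), PC2 0.2805 (28.05%);  cumulative: 0.7195, 1


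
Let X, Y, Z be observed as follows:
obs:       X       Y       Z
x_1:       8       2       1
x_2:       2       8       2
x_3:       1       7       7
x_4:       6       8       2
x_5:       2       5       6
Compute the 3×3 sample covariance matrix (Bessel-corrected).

Step 1 — column means:
  mean(X) = (8 + 2 + 1 + 6 + 2) / 5 = 19/5 = 3.8
  mean(Y) = (2 + 8 + 7 + 8 + 5) / 5 = 30/5 = 6
  mean(Z) = (1 + 2 + 7 + 2 + 6) / 5 = 18/5 = 3.6

Step 2 — sample covariance S[i,j] = (1/(n-1)) · Σ_k (x_{k,i} - mean_i) · (x_{k,j} - mean_j), with n-1 = 4.
  S[X,X] = ((4.2)·(4.2) + (-1.8)·(-1.8) + (-2.8)·(-2.8) + (2.2)·(2.2) + (-1.8)·(-1.8)) / 4 = 36.8/4 = 9.2
  S[X,Y] = ((4.2)·(-4) + (-1.8)·(2) + (-2.8)·(1) + (2.2)·(2) + (-1.8)·(-1)) / 4 = -17/4 = -4.25
  S[X,Z] = ((4.2)·(-2.6) + (-1.8)·(-1.6) + (-2.8)·(3.4) + (2.2)·(-1.6) + (-1.8)·(2.4)) / 4 = -25.4/4 = -6.35
  S[Y,Y] = ((-4)·(-4) + (2)·(2) + (1)·(1) + (2)·(2) + (-1)·(-1)) / 4 = 26/4 = 6.5
  S[Y,Z] = ((-4)·(-2.6) + (2)·(-1.6) + (1)·(3.4) + (2)·(-1.6) + (-1)·(2.4)) / 4 = 5/4 = 1.25
  S[Z,Z] = ((-2.6)·(-2.6) + (-1.6)·(-1.6) + (3.4)·(3.4) + (-1.6)·(-1.6) + (2.4)·(2.4)) / 4 = 29.2/4 = 7.3

S is symmetric (S[j,i] = S[i,j]). Assembling:

S = [[9.2, -4.25, -6.35],
 [-4.25, 6.5, 1.25],
 [-6.35, 1.25, 7.3]]


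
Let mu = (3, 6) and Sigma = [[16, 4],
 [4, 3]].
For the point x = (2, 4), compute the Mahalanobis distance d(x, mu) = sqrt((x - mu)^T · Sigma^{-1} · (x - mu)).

Step 1 — centre the observation: (x - mu) = (-1, -2).

Step 2 — invert Sigma. det(Sigma) = 16·3 - (4)² = 32.
  Sigma^{-1} = (1/det) · [[d, -b], [-b, a]] = [[0.0938, -0.125],
 [-0.125, 0.5]].

Step 3 — form the quadratic (x - mu)^T · Sigma^{-1} · (x - mu):
  Sigma^{-1} · (x - mu) = (0.1562, -0.875).
  (x - mu)^T · [Sigma^{-1} · (x - mu)] = (-1)·(0.1562) + (-2)·(-0.875) = 1.5938.

Step 4 — take square root: d = √(1.5938) ≈ 1.2624.

d(x, mu) = √(1.5938) ≈ 1.2624


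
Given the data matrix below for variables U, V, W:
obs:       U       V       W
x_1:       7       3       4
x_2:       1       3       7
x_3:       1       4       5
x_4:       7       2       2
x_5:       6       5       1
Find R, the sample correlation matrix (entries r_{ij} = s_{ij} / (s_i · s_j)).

Step 1 — column means:
  mean(U) = (7 + 1 + 1 + 7 + 6) / 5 = 22/5 = 4.4
  mean(V) = (3 + 3 + 4 + 2 + 5) / 5 = 17/5 = 3.4
  mean(W) = (4 + 7 + 5 + 2 + 1) / 5 = 19/5 = 3.8

Step 2 — sample variances and covariances s[i,j] = (1/(n-1)) · Σ_k (x_{k,i} - mean_i) · (x_{k,j} - mean_j), with n-1 = 4:
  s[U,U] = ((2.6)·(2.6) + (-3.4)·(-3.4) + (-3.4)·(-3.4) + (2.6)·(2.6) + (1.6)·(1.6)) / 4 = 39.2/4 = 9.8
  s[U,V] = ((2.6)·(-0.4) + (-3.4)·(-0.4) + (-3.4)·(0.6) + (2.6)·(-1.4) + (1.6)·(1.6)) / 4 = -2.8/4 = -0.7
  s[U,W] = ((2.6)·(0.2) + (-3.4)·(3.2) + (-3.4)·(1.2) + (2.6)·(-1.8) + (1.6)·(-2.8)) / 4 = -23.6/4 = -5.9
  s[V,V] = ((-0.4)·(-0.4) + (-0.4)·(-0.4) + (0.6)·(0.6) + (-1.4)·(-1.4) + (1.6)·(1.6)) / 4 = 5.2/4 = 1.3
  s[V,W] = ((-0.4)·(0.2) + (-0.4)·(3.2) + (0.6)·(1.2) + (-1.4)·(-1.8) + (1.6)·(-2.8)) / 4 = -2.6/4 = -0.65
  s[W,W] = ((0.2)·(0.2) + (3.2)·(3.2) + (1.2)·(1.2) + (-1.8)·(-1.8) + (-2.8)·(-2.8)) / 4 = 22.8/4 = 5.7
  Sample standard deviations s_i = √(s[i,i]):
  s(U) = √(9.8) = 3.1305
  s(V) = √(1.3) = 1.1402
  s(W) = √(5.7) = 2.3875

Step 3 — r_{ij} = s_{ij} / (s_i · s_j):
  r[U,U] = 1 (diagonal).
  r[U,V] = -0.7 / (3.1305 · 1.1402) = -0.7 / 3.5693 = -0.1961
  r[U,W] = -5.9 / (3.1305 · 2.3875) = -5.9 / 7.474 = -0.7894
  r[V,V] = 1 (diagonal).
  r[V,W] = -0.65 / (1.1402 · 2.3875) = -0.65 / 2.7221 = -0.2388
  r[W,W] = 1 (diagonal).

R is symmetric with unit diagonal. Assembling:

R = [[1, -0.1961, -0.7894],
 [-0.1961, 1, -0.2388],
 [-0.7894, -0.2388, 1]]


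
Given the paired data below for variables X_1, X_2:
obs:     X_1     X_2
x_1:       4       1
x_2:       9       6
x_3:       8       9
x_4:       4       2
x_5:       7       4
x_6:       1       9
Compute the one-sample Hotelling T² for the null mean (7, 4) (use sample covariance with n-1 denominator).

Step 1 — sample mean vector:
  mean(X_1) = (4 + 9 + 8 + 4 + 7 + 1) / 6 = 33/6 = 5.5
  mean(X_2) = (1 + 6 + 9 + 2 + 4 + 9) / 6 = 31/6 = 5.1667
  x̄ = (5.5, 5.1667),  deviation x̄ - mu_0 = (5.5, 5.1667) - (7, 4) = (-1.5, 1.1667).

Step 2 — sample covariance matrix, S[i,j] = (1/(n-1)) · Σ_k (x_{k,i} - mean_i) · (x_{k,j} - mean_j), divisor n-1 = 5:
  S[X_1,X_1] = ((-1.5)·(-1.5) + (3.5)·(3.5) + (2.5)·(2.5) + (-1.5)·(-1.5) + (1.5)·(1.5) + (-4.5)·(-4.5)) / 5 = 45.5/5 = 9.1
  S[X_1,X_2] = ((-1.5)·(-4.1667) + (3.5)·(0.8333) + (2.5)·(3.8333) + (-1.5)·(-3.1667) + (1.5)·(-1.1667) + (-4.5)·(3.8333)) / 5 = 4.5/5 = 0.9
  S[X_2,X_2] = ((-4.1667)·(-4.1667) + (0.8333)·(0.8333) + (3.8333)·(3.8333) + (-3.1667)·(-3.1667) + (-1.1667)·(-1.1667) + (3.8333)·(3.8333)) / 5 = 58.8333/5 = 11.7667
  S = [[9.1, 0.9],
 [0.9, 11.7667]].

Step 3 — invert S. det(S) = 9.1·11.7667 - (0.9)² = 106.2667.
  S^{-1} = (1/det) · [[d, -b], [-b, a]] = [[0.1107, -0.0085],
 [-0.0085, 0.0856]].

Step 4 — quadratic form (x̄ - mu_0)^T · S^{-1} · (x̄ - mu_0):
  S^{-1} · (x̄ - mu_0) = (-0.176, 0.1126),
  (x̄ - mu_0)^T · [...] = (-1.5)·(-0.176) + (1.1667)·(0.1126) = 0.3953.

Step 5 — scale by n: T² = 6 · 0.3953 = 2.372.

T² ≈ 2.372


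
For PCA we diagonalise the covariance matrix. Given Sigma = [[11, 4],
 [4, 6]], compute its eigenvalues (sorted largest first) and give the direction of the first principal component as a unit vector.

Step 1 — characteristic polynomial of 2×2 Sigma:
  det(Sigma - λI) = λ² - trace · λ + det = 0.
  trace = 11 + 6 = 17, det = 11·6 - (4)² = 50.
Step 2 — discriminant:
  Δ = trace² - 4·det = 289 - 200 = 89.
Step 3 — eigenvalues:
  λ = (trace ± √Δ)/2 = (17 ± 9.434)/2,
  λ_1 = 13.217,  λ_2 = 3.783.

Step 4 — unit eigenvector for λ_1: solve (Sigma - λ_1 I)v = 0. First row:
  (11 - 13.217)·v_x + (4)·v_y = 0, i.e. (-2.217)·v_x + (4)·v_y = 0,
  so v ∝ (b, λ_1 - a) = (4, 2.217) = u.
  ||u|| = √((4)² + (2.217)²) = √(20.915) ≈ 4.5733,
  v_1 = u/||u|| ≈ (0.8746, 0.4848) (||v_1|| = 1).

λ_1 = 13.217,  λ_2 = 3.783;  v_1 ≈ (0.8746, 0.4848)


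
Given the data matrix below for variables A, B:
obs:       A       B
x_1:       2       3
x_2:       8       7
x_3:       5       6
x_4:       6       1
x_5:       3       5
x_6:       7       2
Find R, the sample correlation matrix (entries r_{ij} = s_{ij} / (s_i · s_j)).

Step 1 — column means:
  mean(A) = (2 + 8 + 5 + 6 + 3 + 7) / 6 = 31/6 = 5.1667
  mean(B) = (3 + 7 + 6 + 1 + 5 + 2) / 6 = 24/6 = 4

Step 2 — sample variances and covariances s[i,j] = (1/(n-1)) · Σ_k (x_{k,i} - mean_i) · (x_{k,j} - mean_j), with n-1 = 5:
  s[A,A] = ((-3.1667)·(-3.1667) + (2.8333)·(2.8333) + (-0.1667)·(-0.1667) + (0.8333)·(0.8333) + (-2.1667)·(-2.1667) + (1.8333)·(1.8333)) / 5 = 26.8333/5 = 5.3667
  s[A,B] = ((-3.1667)·(-1) + (2.8333)·(3) + (-0.1667)·(2) + (0.8333)·(-3) + (-2.1667)·(1) + (1.8333)·(-2)) / 5 = 3/5 = 0.6
  s[B,B] = ((-1)·(-1) + (3)·(3) + (2)·(2) + (-3)·(-3) + (1)·(1) + (-2)·(-2)) / 5 = 28/5 = 5.6
  Sample standard deviations s_i = √(s[i,i]):
  s(A) = √(5.3667) = 2.3166
  s(B) = √(5.6) = 2.3664

Step 3 — r_{ij} = s_{ij} / (s_i · s_j):
  r[A,A] = 1 (diagonal).
  r[A,B] = 0.6 / (2.3166 · 2.3664) = 0.6 / 5.4821 = 0.1094
  r[B,B] = 1 (diagonal).

R is symmetric with unit diagonal. Assembling:

R = [[1, 0.1094],
 [0.1094, 1]]


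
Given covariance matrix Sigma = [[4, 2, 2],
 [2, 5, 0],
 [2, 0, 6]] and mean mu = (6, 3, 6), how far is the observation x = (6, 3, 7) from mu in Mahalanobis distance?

Step 1 — centre the observation: (x - mu) = (0, 0, 1).

Step 2 — invert Sigma (cofactor / det for 3×3, or solve directly):
  Sigma^{-1} = [[0.3947, -0.1579, -0.1316],
 [-0.1579, 0.2632, 0.0526],
 [-0.1316, 0.0526, 0.2105]].

Step 3 — form the quadratic (x - mu)^T · Sigma^{-1} · (x - mu):
  Sigma^{-1} · (x - mu) = (-0.1316, 0.0526, 0.2105).
  (x - mu)^T · [Sigma^{-1} · (x - mu)] = (0)·(-0.1316) + (0)·(0.0526) + (1)·(0.2105) = 0.2105.

Step 4 — take square root: d = √(0.2105) ≈ 0.4588.

d(x, mu) = √(0.2105) ≈ 0.4588


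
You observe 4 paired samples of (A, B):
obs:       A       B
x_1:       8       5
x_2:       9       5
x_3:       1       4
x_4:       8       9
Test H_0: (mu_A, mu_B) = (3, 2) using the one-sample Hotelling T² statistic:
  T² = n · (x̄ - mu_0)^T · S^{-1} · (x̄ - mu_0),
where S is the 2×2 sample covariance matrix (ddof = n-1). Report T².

Step 1 — sample mean vector:
  mean(A) = (8 + 9 + 1 + 8) / 4 = 26/4 = 6.5
  mean(B) = (5 + 5 + 4 + 9) / 4 = 23/4 = 5.75
  x̄ = (6.5, 5.75),  deviation x̄ - mu_0 = (6.5, 5.75) - (3, 2) = (3.5, 3.75).

Step 2 — sample covariance matrix, S[i,j] = (1/(n-1)) · Σ_k (x_{k,i} - mean_i) · (x_{k,j} - mean_j), divisor n-1 = 3:
  S[A,A] = ((1.5)·(1.5) + (2.5)·(2.5) + (-5.5)·(-5.5) + (1.5)·(1.5)) / 3 = 41/3 = 13.6667
  S[A,B] = ((1.5)·(-0.75) + (2.5)·(-0.75) + (-5.5)·(-1.75) + (1.5)·(3.25)) / 3 = 11.5/3 = 3.8333
  S[B,B] = ((-0.75)·(-0.75) + (-0.75)·(-0.75) + (-1.75)·(-1.75) + (3.25)·(3.25)) / 3 = 14.75/3 = 4.9167
  S = [[13.6667, 3.8333],
 [3.8333, 4.9167]].

Step 3 — invert S. det(S) = 13.6667·4.9167 - (3.8333)² = 52.5.
  S^{-1} = (1/det) · [[d, -b], [-b, a]] = [[0.0937, -0.073],
 [-0.073, 0.2603]].

Step 4 — quadratic form (x̄ - mu_0)^T · S^{-1} · (x̄ - mu_0):
  S^{-1} · (x̄ - mu_0) = (0.054, 0.7206),
  (x̄ - mu_0)^T · [...] = (3.5)·(0.054) + (3.75)·(0.7206) = 2.8913.

Step 5 — scale by n: T² = 4 · 2.8913 = 11.5651.

T² ≈ 11.5651


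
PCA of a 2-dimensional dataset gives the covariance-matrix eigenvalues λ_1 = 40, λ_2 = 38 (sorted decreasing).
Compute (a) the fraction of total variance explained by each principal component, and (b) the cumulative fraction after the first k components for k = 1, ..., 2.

Step 1 — total variance = trace(Sigma) = Σ λ_i = 40 + 38 = 78.

Step 2 — fraction explained by component i = λ_i / Σ λ:
  PC1: 40/78 = 0.5128
  PC2: 38/78 = 0.4872

Step 3 — cumulative fraction after k components = (λ_1 + ... + λ_k) / Σ λ:
  k = 1: 40/78 = 0.5128
  k = 2: (40 + 38)/78 = 78/78 = 1

Summary (fraction, with percent):

explained: PC1 0.5128 (51.28%), PC2 0.4872 (48.72%);  cumulative: 0.5128, 1


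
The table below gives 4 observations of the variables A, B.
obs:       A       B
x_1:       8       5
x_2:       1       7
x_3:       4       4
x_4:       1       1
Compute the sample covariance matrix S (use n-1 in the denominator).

Step 1 — column means:
  mean(A) = (8 + 1 + 4 + 1) / 4 = 14/4 = 3.5
  mean(B) = (5 + 7 + 4 + 1) / 4 = 17/4 = 4.25

Step 2 — sample covariance S[i,j] = (1/(n-1)) · Σ_k (x_{k,i} - mean_i) · (x_{k,j} - mean_j), with n-1 = 3.
  S[A,A] = ((4.5)·(4.5) + (-2.5)·(-2.5) + (0.5)·(0.5) + (-2.5)·(-2.5)) / 3 = 33/3 = 11
  S[A,B] = ((4.5)·(0.75) + (-2.5)·(2.75) + (0.5)·(-0.25) + (-2.5)·(-3.25)) / 3 = 4.5/3 = 1.5
  S[B,B] = ((0.75)·(0.75) + (2.75)·(2.75) + (-0.25)·(-0.25) + (-3.25)·(-3.25)) / 3 = 18.75/3 = 6.25

S is symmetric (S[j,i] = S[i,j]). Assembling:

S = [[11, 1.5],
 [1.5, 6.25]]


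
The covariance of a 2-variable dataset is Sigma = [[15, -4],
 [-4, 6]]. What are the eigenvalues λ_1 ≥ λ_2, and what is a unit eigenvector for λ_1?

Step 1 — characteristic polynomial of 2×2 Sigma:
  det(Sigma - λI) = λ² - trace · λ + det = 0.
  trace = 15 + 6 = 21, det = 15·6 - (-4)² = 74.
Step 2 — discriminant:
  Δ = trace² - 4·det = 441 - 296 = 145.
Step 3 — eigenvalues:
  λ = (trace ± √Δ)/2 = (21 ± 12.0416)/2,
  λ_1 = 16.5208,  λ_2 = 4.4792.

Step 4 — unit eigenvector for λ_1: solve (Sigma - λ_1 I)v = 0. First row:
  (15 - 16.5208)·v_x + (-4)·v_y = 0, i.e. (-1.5208)·v_x + (-4)·v_y = 0,
  so v ∝ (b, λ_1 - a) = (-4, 1.5208); multiply by -1 so the first entry is positive: u = (4, -1.5208).
  ||u|| = √((4)² + (-1.5208)²) = √(18.3128) ≈ 4.2793,
  v_1 = u/||u|| ≈ (0.9347, -0.3554) (||v_1|| = 1).

λ_1 = 16.5208,  λ_2 = 4.4792;  v_1 ≈ (0.9347, -0.3554)


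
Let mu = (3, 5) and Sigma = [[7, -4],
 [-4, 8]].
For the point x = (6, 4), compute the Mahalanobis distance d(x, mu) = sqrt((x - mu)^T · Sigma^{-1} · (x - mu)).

Step 1 — centre the observation: (x - mu) = (3, -1).

Step 2 — invert Sigma. det(Sigma) = 7·8 - (-4)² = 40.
  Sigma^{-1} = (1/det) · [[d, -b], [-b, a]] = [[0.2, 0.1],
 [0.1, 0.175]].

Step 3 — form the quadratic (x - mu)^T · Sigma^{-1} · (x - mu):
  Sigma^{-1} · (x - mu) = (0.5, 0.125).
  (x - mu)^T · [Sigma^{-1} · (x - mu)] = (3)·(0.5) + (-1)·(0.125) = 1.375.

Step 4 — take square root: d = √(1.375) ≈ 1.1726.

d(x, mu) = √(1.375) ≈ 1.1726


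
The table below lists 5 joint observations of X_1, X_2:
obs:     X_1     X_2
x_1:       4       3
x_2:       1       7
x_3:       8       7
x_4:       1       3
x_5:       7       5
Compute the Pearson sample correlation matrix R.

Step 1 — column means:
  mean(X_1) = (4 + 1 + 8 + 1 + 7) / 5 = 21/5 = 4.2
  mean(X_2) = (3 + 7 + 7 + 3 + 5) / 5 = 25/5 = 5

Step 2 — sample variances and covariances s[i,j] = (1/(n-1)) · Σ_k (x_{k,i} - mean_i) · (x_{k,j} - mean_j), with n-1 = 4:
  s[X_1,X_1] = ((-0.2)·(-0.2) + (-3.2)·(-3.2) + (3.8)·(3.8) + (-3.2)·(-3.2) + (2.8)·(2.8)) / 4 = 42.8/4 = 10.7
  s[X_1,X_2] = ((-0.2)·(-2) + (-3.2)·(2) + (3.8)·(2) + (-3.2)·(-2) + (2.8)·(0)) / 4 = 8/4 = 2
  s[X_2,X_2] = ((-2)·(-2) + (2)·(2) + (2)·(2) + (-2)·(-2) + (0)·(0)) / 4 = 16/4 = 4
  Sample standard deviations s_i = √(s[i,i]):
  s(X_1) = √(10.7) = 3.2711
  s(X_2) = √(4) = 2

Step 3 — r_{ij} = s_{ij} / (s_i · s_j):
  r[X_1,X_1] = 1 (diagonal).
  r[X_1,X_2] = 2 / (3.2711 · 2) = 2 / 6.5422 = 0.3057
  r[X_2,X_2] = 1 (diagonal).

R is symmetric with unit diagonal. Assembling:

R = [[1, 0.3057],
 [0.3057, 1]]


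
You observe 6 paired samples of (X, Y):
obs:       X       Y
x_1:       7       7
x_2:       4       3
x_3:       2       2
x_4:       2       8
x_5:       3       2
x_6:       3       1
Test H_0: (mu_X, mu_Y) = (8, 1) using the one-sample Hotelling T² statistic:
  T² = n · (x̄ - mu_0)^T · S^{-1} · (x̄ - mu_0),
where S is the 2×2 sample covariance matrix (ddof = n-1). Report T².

Step 1 — sample mean vector:
  mean(X) = (7 + 4 + 2 + 2 + 3 + 3) / 6 = 21/6 = 3.5
  mean(Y) = (7 + 3 + 2 + 8 + 2 + 1) / 6 = 23/6 = 3.8333
  x̄ = (3.5, 3.8333),  deviation x̄ - mu_0 = (3.5, 3.8333) - (8, 1) = (-4.5, 2.8333).

Step 2 — sample covariance matrix, S[i,j] = (1/(n-1)) · Σ_k (x_{k,i} - mean_i) · (x_{k,j} - mean_j), divisor n-1 = 5:
  S[X,X] = ((3.5)·(3.5) + (0.5)·(0.5) + (-1.5)·(-1.5) + (-1.5)·(-1.5) + (-0.5)·(-0.5) + (-0.5)·(-0.5)) / 5 = 17.5/5 = 3.5
  S[X,Y] = ((3.5)·(3.1667) + (0.5)·(-0.8333) + (-1.5)·(-1.8333) + (-1.5)·(4.1667) + (-0.5)·(-1.8333) + (-0.5)·(-2.8333)) / 5 = 9.5/5 = 1.9
  S[Y,Y] = ((3.1667)·(3.1667) + (-0.8333)·(-0.8333) + (-1.8333)·(-1.8333) + (4.1667)·(4.1667) + (-1.8333)·(-1.8333) + (-2.8333)·(-2.8333)) / 5 = 42.8333/5 = 8.5667
  S = [[3.5, 1.9],
 [1.9, 8.5667]].

Step 3 — invert S. det(S) = 3.5·8.5667 - (1.9)² = 26.3733.
  S^{-1} = (1/det) · [[d, -b], [-b, a]] = [[0.3248, -0.072],
 [-0.072, 0.1327]].

Step 4 — quadratic form (x̄ - mu_0)^T · S^{-1} · (x̄ - mu_0):
  S^{-1} · (x̄ - mu_0) = (-1.6658, 0.7002),
  (x̄ - mu_0)^T · [...] = (-4.5)·(-1.6658) + (2.8333)·(0.7002) = 9.4801.

Step 5 — scale by n: T² = 6 · 9.4801 = 56.8807.

T² ≈ 56.8807


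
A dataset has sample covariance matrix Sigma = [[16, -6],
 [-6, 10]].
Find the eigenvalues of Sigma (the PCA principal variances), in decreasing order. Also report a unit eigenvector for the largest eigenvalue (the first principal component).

Step 1 — characteristic polynomial of 2×2 Sigma:
  det(Sigma - λI) = λ² - trace · λ + det = 0.
  trace = 16 + 10 = 26, det = 16·10 - (-6)² = 124.
Step 2 — discriminant:
  Δ = trace² - 4·det = 676 - 496 = 180.
Step 3 — eigenvalues:
  λ = (trace ± √Δ)/2 = (26 ± 13.4164)/2,
  λ_1 = 19.7082,  λ_2 = 6.2918.

Step 4 — unit eigenvector for λ_1: solve (Sigma - λ_1 I)v = 0. First row:
  (16 - 19.7082)·v_x + (-6)·v_y = 0, i.e. (-3.7082)·v_x + (-6)·v_y = 0,
  so v ∝ (b, λ_1 - a) = (-6, 3.7082); multiply by -1 so the first entry is positive: u = (6, -3.7082).
  ||u|| = √((6)² + (-3.7082)²) = √(49.7508) ≈ 7.0534,
  v_1 = u/||u|| ≈ (0.8507, -0.5257) (||v_1|| = 1).

λ_1 = 19.7082,  λ_2 = 6.2918;  v_1 ≈ (0.8507, -0.5257)


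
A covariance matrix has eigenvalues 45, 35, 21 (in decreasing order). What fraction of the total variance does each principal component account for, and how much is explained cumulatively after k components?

Step 1 — total variance = trace(Sigma) = Σ λ_i = 45 + 35 + 21 = 101.

Step 2 — fraction explained by component i = λ_i / Σ λ:
  PC1: 45/101 = 0.4455
  PC2: 35/101 = 0.3465
  PC3: 21/101 = 0.2079

Step 3 — cumulative fraction after k components = (λ_1 + ... + λ_k) / Σ λ:
  k = 1: 45/101 = 0.4455
  k = 2: (45 + 35)/101 = 80/101 = 0.7921
  k = 3: (45 + 35 + 21)/101 = 101/101 = 1

Summary (fraction, with percent):

explained: PC1 0.4455 (44.55%), PC2 0.3465 (34.65%), PC3 0.2079 (20.79%);  cumulative: 0.4455, 0.7921, 1


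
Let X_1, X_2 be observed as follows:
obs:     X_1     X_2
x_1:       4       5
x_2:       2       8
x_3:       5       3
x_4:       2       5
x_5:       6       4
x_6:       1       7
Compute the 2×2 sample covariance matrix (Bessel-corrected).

Step 1 — column means:
  mean(X_1) = (4 + 2 + 5 + 2 + 6 + 1) / 6 = 20/6 = 3.3333
  mean(X_2) = (5 + 8 + 3 + 5 + 4 + 7) / 6 = 32/6 = 5.3333

Step 2 — sample covariance S[i,j] = (1/(n-1)) · Σ_k (x_{k,i} - mean_i) · (x_{k,j} - mean_j), with n-1 = 5.
  S[X_1,X_1] = ((0.6667)·(0.6667) + (-1.3333)·(-1.3333) + (1.6667)·(1.6667) + (-1.3333)·(-1.3333) + (2.6667)·(2.6667) + (-2.3333)·(-2.3333)) / 5 = 19.3333/5 = 3.8667
  S[X_1,X_2] = ((0.6667)·(-0.3333) + (-1.3333)·(2.6667) + (1.6667)·(-2.3333) + (-1.3333)·(-0.3333) + (2.6667)·(-1.3333) + (-2.3333)·(1.6667)) / 5 = -14.6667/5 = -2.9333
  S[X_2,X_2] = ((-0.3333)·(-0.3333) + (2.6667)·(2.6667) + (-2.3333)·(-2.3333) + (-0.3333)·(-0.3333) + (-1.3333)·(-1.3333) + (1.6667)·(1.6667)) / 5 = 17.3333/5 = 3.4667

S is symmetric (S[j,i] = S[i,j]). Assembling:

S = [[3.8667, -2.9333],
 [-2.9333, 3.4667]]


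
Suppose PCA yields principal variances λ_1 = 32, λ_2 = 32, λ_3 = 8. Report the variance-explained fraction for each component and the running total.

Step 1 — total variance = trace(Sigma) = Σ λ_i = 32 + 32 + 8 = 72.

Step 2 — fraction explained by component i = λ_i / Σ λ:
  PC1: 32/72 = 0.4444
  PC2: 32/72 = 0.4444
  PC3: 8/72 = 0.1111

Step 3 — cumulative fraction after k components = (λ_1 + ... + λ_k) / Σ λ:
  k = 1: 32/72 = 0.4444
  k = 2: (32 + 32)/72 = 64/72 = 0.8889
  k = 3: (32 + 32 + 8)/72 = 72/72 = 1

Summary (fraction, with percent):

explained: PC1 0.4444 (44.44%), PC2 0.4444 (44.44%), PC3 0.1111 (11.11%);  cumulative: 0.4444, 0.8889, 1


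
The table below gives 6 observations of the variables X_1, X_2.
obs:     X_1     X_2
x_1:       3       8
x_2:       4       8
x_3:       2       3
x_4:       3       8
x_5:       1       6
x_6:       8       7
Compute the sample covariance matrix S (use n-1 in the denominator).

Step 1 — column means:
  mean(X_1) = (3 + 4 + 2 + 3 + 1 + 8) / 6 = 21/6 = 3.5
  mean(X_2) = (8 + 8 + 3 + 8 + 6 + 7) / 6 = 40/6 = 6.6667

Step 2 — sample covariance S[i,j] = (1/(n-1)) · Σ_k (x_{k,i} - mean_i) · (x_{k,j} - mean_j), with n-1 = 5.
  S[X_1,X_1] = ((-0.5)·(-0.5) + (0.5)·(0.5) + (-1.5)·(-1.5) + (-0.5)·(-0.5) + (-2.5)·(-2.5) + (4.5)·(4.5)) / 5 = 29.5/5 = 5.9
  S[X_1,X_2] = ((-0.5)·(1.3333) + (0.5)·(1.3333) + (-1.5)·(-3.6667) + (-0.5)·(1.3333) + (-2.5)·(-0.6667) + (4.5)·(0.3333)) / 5 = 8/5 = 1.6
  S[X_2,X_2] = ((1.3333)·(1.3333) + (1.3333)·(1.3333) + (-3.6667)·(-3.6667) + (1.3333)·(1.3333) + (-0.6667)·(-0.6667) + (0.3333)·(0.3333)) / 5 = 19.3333/5 = 3.8667

S is symmetric (S[j,i] = S[i,j]). Assembling:

S = [[5.9, 1.6],
 [1.6, 3.8667]]


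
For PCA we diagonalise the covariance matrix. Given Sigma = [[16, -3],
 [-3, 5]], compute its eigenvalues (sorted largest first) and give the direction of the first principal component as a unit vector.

Step 1 — characteristic polynomial of 2×2 Sigma:
  det(Sigma - λI) = λ² - trace · λ + det = 0.
  trace = 16 + 5 = 21, det = 16·5 - (-3)² = 71.
Step 2 — discriminant:
  Δ = trace² - 4·det = 441 - 284 = 157.
Step 3 — eigenvalues:
  λ = (trace ± √Δ)/2 = (21 ± 12.53)/2,
  λ_1 = 16.765,  λ_2 = 4.235.

Step 4 — unit eigenvector for λ_1: solve (Sigma - λ_1 I)v = 0. First row:
  (16 - 16.765)·v_x + (-3)·v_y = 0, i.e. (-0.765)·v_x + (-3)·v_y = 0,
  so v ∝ (b, λ_1 - a) = (-3, 0.765); multiply by -1 so the first entry is positive: u = (3, -0.765).
  ||u|| = √((3)² + (-0.765)²) = √(9.5852) ≈ 3.096,
  v_1 = u/||u|| ≈ (0.969, -0.2471) (||v_1|| = 1).

λ_1 = 16.765,  λ_2 = 4.235;  v_1 ≈ (0.969, -0.2471)


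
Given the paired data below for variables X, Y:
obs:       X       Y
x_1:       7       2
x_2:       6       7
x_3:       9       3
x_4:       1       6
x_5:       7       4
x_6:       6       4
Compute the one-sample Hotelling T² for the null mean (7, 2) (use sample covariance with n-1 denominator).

Step 1 — sample mean vector:
  mean(X) = (7 + 6 + 9 + 1 + 7 + 6) / 6 = 36/6 = 6
  mean(Y) = (2 + 7 + 3 + 6 + 4 + 4) / 6 = 26/6 = 4.3333
  x̄ = (6, 4.3333),  deviation x̄ - mu_0 = (6, 4.3333) - (7, 2) = (-1, 2.3333).

Step 2 — sample covariance matrix, S[i,j] = (1/(n-1)) · Σ_k (x_{k,i} - mean_i) · (x_{k,j} - mean_j), divisor n-1 = 5:
  S[X,X] = ((1)·(1) + (0)·(0) + (3)·(3) + (-5)·(-5) + (1)·(1) + (0)·(0)) / 5 = 36/5 = 7.2
  S[X,Y] = ((1)·(-2.3333) + (0)·(2.6667) + (3)·(-1.3333) + (-5)·(1.6667) + (1)·(-0.3333) + (0)·(-0.3333)) / 5 = -15/5 = -3
  S[Y,Y] = ((-2.3333)·(-2.3333) + (2.6667)·(2.6667) + (-1.3333)·(-1.3333) + (1.6667)·(1.6667) + (-0.3333)·(-0.3333) + (-0.3333)·(-0.3333)) / 5 = 17.3333/5 = 3.4667
  S = [[7.2, -3],
 [-3, 3.4667]].

Step 3 — invert S. det(S) = 7.2·3.4667 - (-3)² = 15.96.
  S^{-1} = (1/det) · [[d, -b], [-b, a]] = [[0.2172, 0.188],
 [0.188, 0.4511]].

Step 4 — quadratic form (x̄ - mu_0)^T · S^{-1} · (x̄ - mu_0):
  S^{-1} · (x̄ - mu_0) = (0.2214, 0.8647),
  (x̄ - mu_0)^T · [...] = (-1)·(0.2214) + (2.3333)·(0.8647) = 1.7962.

Step 5 — scale by n: T² = 6 · 1.7962 = 10.7769.

T² ≈ 10.7769


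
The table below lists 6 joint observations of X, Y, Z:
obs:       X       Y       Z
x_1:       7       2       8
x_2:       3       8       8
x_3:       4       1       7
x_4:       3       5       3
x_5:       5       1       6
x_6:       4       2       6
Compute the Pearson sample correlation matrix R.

Step 1 — column means:
  mean(X) = (7 + 3 + 4 + 3 + 5 + 4) / 6 = 26/6 = 4.3333
  mean(Y) = (2 + 8 + 1 + 5 + 1 + 2) / 6 = 19/6 = 3.1667
  mean(Z) = (8 + 8 + 7 + 3 + 6 + 6) / 6 = 38/6 = 6.3333

Step 2 — sample variances and covariances s[i,j] = (1/(n-1)) · Σ_k (x_{k,i} - mean_i) · (x_{k,j} - mean_j), with n-1 = 5:
  s[X,X] = ((2.6667)·(2.6667) + (-1.3333)·(-1.3333) + (-0.3333)·(-0.3333) + (-1.3333)·(-1.3333) + (0.6667)·(0.6667) + (-0.3333)·(-0.3333)) / 5 = 11.3333/5 = 2.2667
  s[X,Y] = ((2.6667)·(-1.1667) + (-1.3333)·(4.8333) + (-0.3333)·(-2.1667) + (-1.3333)·(1.8333) + (0.6667)·(-2.1667) + (-0.3333)·(-1.1667)) / 5 = -12.3333/5 = -2.4667
  s[X,Z] = ((2.6667)·(1.6667) + (-1.3333)·(1.6667) + (-0.3333)·(0.6667) + (-1.3333)·(-3.3333) + (0.6667)·(-0.3333) + (-0.3333)·(-0.3333)) / 5 = 6.3333/5 = 1.2667
  s[Y,Y] = ((-1.1667)·(-1.1667) + (4.8333)·(4.8333) + (-2.1667)·(-2.1667) + (1.8333)·(1.8333) + (-2.1667)·(-2.1667) + (-1.1667)·(-1.1667)) / 5 = 38.8333/5 = 7.7667
  s[Y,Z] = ((-1.1667)·(1.6667) + (4.8333)·(1.6667) + (-2.1667)·(0.6667) + (1.8333)·(-3.3333) + (-2.1667)·(-0.3333) + (-1.1667)·(-0.3333)) / 5 = -0.3333/5 = -0.0667
  s[Z,Z] = ((1.6667)·(1.6667) + (1.6667)·(1.6667) + (0.6667)·(0.6667) + (-3.3333)·(-3.3333) + (-0.3333)·(-0.3333) + (-0.3333)·(-0.3333)) / 5 = 17.3333/5 = 3.4667
  Sample standard deviations s_i = √(s[i,i]):
  s(X) = √(2.2667) = 1.5055
  s(Y) = √(7.7667) = 2.7869
  s(Z) = √(3.4667) = 1.8619

Step 3 — r_{ij} = s_{ij} / (s_i · s_j):
  r[X,X] = 1 (diagonal).
  r[X,Y] = -2.4667 / (1.5055 · 2.7869) = -2.4667 / 4.1958 = -0.5879
  r[X,Z] = 1.2667 / (1.5055 · 1.8619) = 1.2667 / 2.8032 = 0.4519
  r[Y,Y] = 1 (diagonal).
  r[Y,Z] = -0.0667 / (2.7869 · 1.8619) = -0.0667 / 5.1889 = -0.0128
  r[Z,Z] = 1 (diagonal).

R is symmetric with unit diagonal. Assembling:

R = [[1, -0.5879, 0.4519],
 [-0.5879, 1, -0.0128],
 [0.4519, -0.0128, 1]]


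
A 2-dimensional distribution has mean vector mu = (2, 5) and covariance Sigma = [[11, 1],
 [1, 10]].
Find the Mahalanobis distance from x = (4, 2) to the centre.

Step 1 — centre the observation: (x - mu) = (2, -3).

Step 2 — invert Sigma. det(Sigma) = 11·10 - (1)² = 109.
  Sigma^{-1} = (1/det) · [[d, -b], [-b, a]] = [[0.0917, -0.0092],
 [-0.0092, 0.1009]].

Step 3 — form the quadratic (x - mu)^T · Sigma^{-1} · (x - mu):
  Sigma^{-1} · (x - mu) = (0.211, -0.3211).
  (x - mu)^T · [Sigma^{-1} · (x - mu)] = (2)·(0.211) + (-3)·(-0.3211) = 1.3853.

Step 4 — take square root: d = √(1.3853) ≈ 1.177.

d(x, mu) = √(1.3853) ≈ 1.177


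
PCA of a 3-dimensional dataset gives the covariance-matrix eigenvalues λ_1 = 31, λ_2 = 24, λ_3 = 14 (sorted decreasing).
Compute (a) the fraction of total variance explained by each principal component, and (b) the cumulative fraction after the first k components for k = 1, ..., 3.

Step 1 — total variance = trace(Sigma) = Σ λ_i = 31 + 24 + 14 = 69.

Step 2 — fraction explained by component i = λ_i / Σ λ:
  PC1: 31/69 = 0.4493
  PC2: 24/69 = 0.3478
  PC3: 14/69 = 0.2029

Step 3 — cumulative fraction after k components = (λ_1 + ... + λ_k) / Σ λ:
  k = 1: 31/69 = 0.4493
  k = 2: (31 + 24)/69 = 55/69 = 0.7971
  k = 3: (31 + 24 + 14)/69 = 69/69 = 1

Summary (fraction, with percent):

explained: PC1 0.4493 (44.93%), PC2 0.3478 (34.78%), PC3 0.2029 (20.29%);  cumulative: 0.4493, 0.7971, 1


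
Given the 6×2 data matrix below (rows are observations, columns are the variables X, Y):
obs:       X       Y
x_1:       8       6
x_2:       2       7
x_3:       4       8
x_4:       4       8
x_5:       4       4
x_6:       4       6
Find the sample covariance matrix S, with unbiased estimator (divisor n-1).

Step 1 — column means:
  mean(X) = (8 + 2 + 4 + 4 + 4 + 4) / 6 = 26/6 = 4.3333
  mean(Y) = (6 + 7 + 8 + 8 + 4 + 6) / 6 = 39/6 = 6.5

Step 2 — sample covariance S[i,j] = (1/(n-1)) · Σ_k (x_{k,i} - mean_i) · (x_{k,j} - mean_j), with n-1 = 5.
  S[X,X] = ((3.6667)·(3.6667) + (-2.3333)·(-2.3333) + (-0.3333)·(-0.3333) + (-0.3333)·(-0.3333) + (-0.3333)·(-0.3333) + (-0.3333)·(-0.3333)) / 5 = 19.3333/5 = 3.8667
  S[X,Y] = ((3.6667)·(-0.5) + (-2.3333)·(0.5) + (-0.3333)·(1.5) + (-0.3333)·(1.5) + (-0.3333)·(-2.5) + (-0.3333)·(-0.5)) / 5 = -3/5 = -0.6
  S[Y,Y] = ((-0.5)·(-0.5) + (0.5)·(0.5) + (1.5)·(1.5) + (1.5)·(1.5) + (-2.5)·(-2.5) + (-0.5)·(-0.5)) / 5 = 11.5/5 = 2.3

S is symmetric (S[j,i] = S[i,j]). Assembling:

S = [[3.8667, -0.6],
 [-0.6, 2.3]]
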